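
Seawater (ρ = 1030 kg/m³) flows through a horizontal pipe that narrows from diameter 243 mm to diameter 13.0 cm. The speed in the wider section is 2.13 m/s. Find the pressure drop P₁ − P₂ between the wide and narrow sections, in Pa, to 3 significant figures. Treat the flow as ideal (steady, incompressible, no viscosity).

Continuity gives A₁v₁ = A₂v₂, so v₂ = (464 cm²)/(133 cm²) × 2.13 m/s = 7.44 m/s.
Along the horizontal streamline, P + ½ρv² is constant.
P₁ − P₂ = ½·1030·(7.44² − 2.13²) = ½·1030·50.9 = 26200 Pa.

ΔP ≈ 26200 Pa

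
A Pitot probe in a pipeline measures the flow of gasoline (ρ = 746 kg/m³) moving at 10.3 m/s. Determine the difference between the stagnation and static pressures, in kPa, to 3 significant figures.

39.6 kPa

Bernoulli between the free stream and the stagnation point: ½ρv² = P_stag − P_static.
ΔP = ½·746·10.3² = 39600 Pa.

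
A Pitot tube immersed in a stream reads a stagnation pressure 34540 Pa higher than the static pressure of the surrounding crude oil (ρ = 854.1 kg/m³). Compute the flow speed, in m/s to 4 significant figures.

v ≈ 8.993 m/s

The dynamic pressure equals the rise in static pressure at the stagnation point: ΔP = ½ρv².
v = √(2ΔP/ρ) = √(2·34540/854.1) = 8.993 m/s.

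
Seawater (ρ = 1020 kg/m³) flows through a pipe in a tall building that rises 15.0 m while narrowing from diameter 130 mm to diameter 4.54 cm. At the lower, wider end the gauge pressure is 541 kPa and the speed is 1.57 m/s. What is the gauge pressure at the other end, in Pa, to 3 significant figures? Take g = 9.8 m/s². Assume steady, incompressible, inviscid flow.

Mass conservation (A₁v₁ = A₂v₂) gives v₂ = 1.57 × 133/16.2 = 12.9 m/s.
Applying Bernoulli between the two ends and solving for P₂: P₂ = P₁ + ½ρ(v₁² − v₂²) − ρgΔh.
P₂ = 541000 + ½·1020·(1.57² − 12.9²) − 1020·9.8·(+15.0) = 541000 + (-83300) − (150000) = 308000 Pa.

308000 Pa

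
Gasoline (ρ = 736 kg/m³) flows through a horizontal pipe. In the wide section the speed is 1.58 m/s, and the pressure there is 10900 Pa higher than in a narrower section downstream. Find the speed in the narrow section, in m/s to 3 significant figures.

With h₁ = h₂, rearranging Bernoulli gives v₂ = √(v₁² + 2ΔP/ρ).
v₂ = √(1.58² + 2·10900/736) = √(2.50 + 29.6) = 5.67 m/s.

v₂ = 5.67 m/s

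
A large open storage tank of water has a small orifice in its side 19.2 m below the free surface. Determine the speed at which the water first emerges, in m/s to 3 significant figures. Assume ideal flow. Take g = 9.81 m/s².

With the surface at rest and both surface and jet at atmospheric pressure, Bernoulli gives ρg h = ½ρv², so v = √(2gh) = √(2·9.81·19.2) = 19.4 m/s.

v ≈ 19.4 m/s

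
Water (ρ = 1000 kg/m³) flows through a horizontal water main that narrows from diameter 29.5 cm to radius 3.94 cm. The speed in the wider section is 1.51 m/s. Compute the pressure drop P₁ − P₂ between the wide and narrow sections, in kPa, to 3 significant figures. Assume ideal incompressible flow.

ΔP ≈ 223 kPa

By continuity, v₂ = v₁·A₁/A₂ = 1.51·(683/48.8) = 21.2 m/s.
Along the horizontal streamline, P + ½ρv² is constant.
P₁ − P₂ = ½·1000·(21.2² − 1.51²) = ½·1000·446 = 223000 Pa.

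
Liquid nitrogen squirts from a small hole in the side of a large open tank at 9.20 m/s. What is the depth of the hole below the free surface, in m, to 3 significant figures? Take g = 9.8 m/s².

4.32 m

For a small hole in a large open tank, ½v² = gh, giving h = v²/(2g).
h = 9.20²/(2·9.8) = 84.6/19.60 = 4.32 m.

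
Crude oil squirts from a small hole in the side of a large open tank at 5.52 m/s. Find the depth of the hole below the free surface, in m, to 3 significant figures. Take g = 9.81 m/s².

h = 1.55 m

Inverting v = √(2gh) gives h = v² / 2g.
h = 5.52²/(2·9.81) = 30.5/19.62 = 1.55 m.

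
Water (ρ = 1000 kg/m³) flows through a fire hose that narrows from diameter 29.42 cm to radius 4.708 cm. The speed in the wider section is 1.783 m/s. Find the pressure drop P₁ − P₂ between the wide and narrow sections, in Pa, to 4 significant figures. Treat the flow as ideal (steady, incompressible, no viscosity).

Mass conservation (A₁v₁ = A₂v₂) gives v₂ = 1.783 × 679.8/69.63 = 17.41 m/s.
Bernoulli (h₁ = h₂): P₁ − P₂ = ½ρ(v₂² − v₁²).
P₁ − P₂ = ½·1000·(17.41² − 1.783²) = ½·1000·299.8 = 149900 Pa.

149900 Pa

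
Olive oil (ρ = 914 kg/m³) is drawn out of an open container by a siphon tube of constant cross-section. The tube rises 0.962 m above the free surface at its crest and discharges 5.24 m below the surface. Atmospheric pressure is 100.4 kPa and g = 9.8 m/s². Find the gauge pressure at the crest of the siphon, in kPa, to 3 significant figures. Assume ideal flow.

From the surface to the outlet (both open to atmosphere, surface at rest): v = √(2g·h_out) = √(2·9.8·5.24) = 10.1 m/s.
Continuity keeps v the same throughout the tube; from surface to crest, P_atm + 0 = P_top + ½ρv² + ρg·h_top.
P_top = 100400 − ½·914·10.1² − 914·9.8·0.962 = 44800 Pa. So P_gauge = P_top − P_atm = -55600 Pa.

-55.6 kPa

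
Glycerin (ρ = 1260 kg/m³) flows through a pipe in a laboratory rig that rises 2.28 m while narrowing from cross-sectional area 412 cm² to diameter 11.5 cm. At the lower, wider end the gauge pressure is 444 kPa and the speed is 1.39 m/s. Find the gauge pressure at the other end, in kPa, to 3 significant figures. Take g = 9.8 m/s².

P₂ = 398 kPa

Continuity gives A₁v₁ = A₂v₂, so v₂ = (412 cm²)/(104 cm²) × 1.39 m/s = 5.51 m/s.
Bernoulli: P₁ + ½ρv₁² + ρg h₁ = P₂ + ½ρv₂² + ρg h₂, so P₂ = P₁ + ½ρ(v₁² − v₂²) − ρg(h₂ − h₁).
P₂ = 444000 + ½·1260·(1.39² − 5.51²) − 1260·9.8·(+2.28) = 444000 + (-17900) − (28200) = 398000 Pa.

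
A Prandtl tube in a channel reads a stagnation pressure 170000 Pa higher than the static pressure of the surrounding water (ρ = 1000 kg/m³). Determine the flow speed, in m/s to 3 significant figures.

18.4 m/s

Bernoulli between the free stream and the stagnation point: ½ρv² = P_stag − P_static.
v = √(2ΔP/ρ) = √(2·170000/1000) = 18.4 m/s.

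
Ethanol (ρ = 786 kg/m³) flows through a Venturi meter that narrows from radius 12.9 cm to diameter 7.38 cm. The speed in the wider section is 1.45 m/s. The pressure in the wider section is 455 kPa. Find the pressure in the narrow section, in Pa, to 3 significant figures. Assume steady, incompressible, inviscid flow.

Mass conservation (A₁v₁ = A₂v₂) gives v₂ = 1.45 × 523/42.8 = 17.7 m/s.
The pipe is horizontal, so Bernoulli reduces to P₁ + ½ρv₁² = P₂ + ½ρv₂².
P₂ = P₁ − ½ρ(v₂² − v₁²) = 455000 − ½·786·(17.7² − 1.45²) = 455000 − 123000 = 332000 Pa.

P₂ ≈ 332000 Pa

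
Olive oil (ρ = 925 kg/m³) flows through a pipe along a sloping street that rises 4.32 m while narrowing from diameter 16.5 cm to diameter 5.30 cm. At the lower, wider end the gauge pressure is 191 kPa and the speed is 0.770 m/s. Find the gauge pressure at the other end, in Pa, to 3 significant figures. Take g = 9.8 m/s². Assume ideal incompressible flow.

Mass conservation (A₁v₁ = A₂v₂) gives v₂ = 0.770 × 214/22.1 = 7.46 m/s.
Applying Bernoulli between the two ends and solving for P₂: P₂ = P₁ + ½ρ(v₁² − v₂²) − ρgΔh.
P₂ = 191000 + ½·925·(0.770² − 7.46²) − 925·9.8·(+4.32) = 191000 + (-25500) − (39200) = 126000 Pa.

P₂ ≈ 126000 Pa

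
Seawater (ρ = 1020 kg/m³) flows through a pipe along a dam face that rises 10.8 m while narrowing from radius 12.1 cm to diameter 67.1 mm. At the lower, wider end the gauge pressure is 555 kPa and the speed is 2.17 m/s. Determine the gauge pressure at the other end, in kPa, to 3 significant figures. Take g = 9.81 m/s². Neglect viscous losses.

Continuity gives A₁v₁ = A₂v₂, so v₂ = (460 cm²)/(35.4 cm²) × 2.17 m/s = 28.2 m/s.
Bernoulli: P₁ + ½ρv₁² + ρg h₁ = P₂ + ½ρv₂² + ρg h₂, so P₂ = P₁ + ½ρ(v₁² − v₂²) − ρg(h₂ − h₁).
P₂ = 555000 + ½·1020·(2.17² − 28.2²) − 1020·9.81·(+10.8) = 555000 + (-404000) − (108000) = 43000 Pa.

43.0 kPa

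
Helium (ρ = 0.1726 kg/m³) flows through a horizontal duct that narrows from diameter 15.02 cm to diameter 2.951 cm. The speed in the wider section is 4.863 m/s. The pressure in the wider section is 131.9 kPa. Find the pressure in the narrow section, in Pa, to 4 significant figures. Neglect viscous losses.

Mass conservation (A₁v₁ = A₂v₂) gives v₂ = 4.863 × 177.2/6.840 = 126.0 m/s.
Along the horizontal streamline, P + ½ρv² is constant.
P₂ = P₁ − ½ρ(v₂² − v₁²) = 131900 − ½·0.1726·(126.0² − 4.863²) = 131900 − 1368 = 130500 Pa.

P₂ ≈ 130500 Pa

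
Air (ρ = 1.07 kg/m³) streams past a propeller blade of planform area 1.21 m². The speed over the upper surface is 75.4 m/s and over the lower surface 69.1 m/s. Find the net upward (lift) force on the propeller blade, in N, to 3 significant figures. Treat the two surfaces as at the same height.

F ≈ 589 N

The faster flow above has the lower pressure; Bernoulli (same height) gives ΔP = ½ρ(v_up² − v_low²).
ΔP = ½·1.07·(75.4² − 69.1²) = 487 Pa.
Lift = ΔP · A = 487 × 1.21 = 589 N.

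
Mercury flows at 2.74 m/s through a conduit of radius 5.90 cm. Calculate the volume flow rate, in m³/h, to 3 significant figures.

Q ≈ 108 m³/h

Q = A·v = 0.0109 m² × 2.74 m/s = 0.0300 m³/s.
Converting: 0.0300 m³/s × 3600 = 108 m³/h.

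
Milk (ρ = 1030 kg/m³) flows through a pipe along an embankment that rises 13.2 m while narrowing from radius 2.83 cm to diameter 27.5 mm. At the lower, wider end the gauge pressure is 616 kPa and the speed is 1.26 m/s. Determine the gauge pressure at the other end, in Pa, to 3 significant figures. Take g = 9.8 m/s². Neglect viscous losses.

Mass conservation (A₁v₁ = A₂v₂) gives v₂ = 1.26 × 25.2/5.94 = 5.34 m/s.
Bernoulli: P₁ + ½ρv₁² + ρg h₁ = P₂ + ½ρv₂² + ρg h₂, so P₂ = P₁ + ½ρ(v₁² − v₂²) − ρg(h₂ − h₁).
P₂ = 616000 + ½·1030·(1.26² − 5.34²) − 1030·9.8·(+13.2) = 616000 + (-13900) − (133000) = 469000 Pa.

P₂ ≈ 469000 Pa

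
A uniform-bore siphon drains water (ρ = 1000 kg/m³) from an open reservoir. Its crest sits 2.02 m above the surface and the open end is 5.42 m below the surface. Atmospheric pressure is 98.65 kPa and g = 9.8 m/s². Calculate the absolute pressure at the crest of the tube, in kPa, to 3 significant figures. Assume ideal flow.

25.7 kPa

Bernoulli surface→outlet gives ½v² = g·h_out, so v = √(2·9.8·5.42) = 10.3 m/s.
With constant cross-section the crest speed equals v; applying Bernoulli from the surface up to the crest, P_top = P_atm − ½ρv² − ρg·h_top.
P_top = 98650 − ½·1000·10.3² − 1000·9.8·2.02 = 25700 Pa.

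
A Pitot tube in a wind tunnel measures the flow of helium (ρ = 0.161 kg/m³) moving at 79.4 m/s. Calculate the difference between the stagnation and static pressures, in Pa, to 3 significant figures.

The dynamic pressure equals the rise in static pressure at the stagnation point: ΔP = ½ρv².
ΔP = ½·0.161·79.4² = 508 Pa.

ΔP ≈ 508 Pa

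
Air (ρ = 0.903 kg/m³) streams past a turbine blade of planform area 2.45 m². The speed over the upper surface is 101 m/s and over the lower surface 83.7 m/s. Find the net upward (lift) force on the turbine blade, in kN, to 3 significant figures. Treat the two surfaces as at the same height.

F = 3.53 kN

The faster flow above has the lower pressure; Bernoulli (same height) gives ΔP = ½ρ(v_up² − v_low²).
ΔP = ½·0.903·(101² − 83.7²) = 1440 Pa.
Lift = ΔP · A = 1440 × 2.45 = 3530 N.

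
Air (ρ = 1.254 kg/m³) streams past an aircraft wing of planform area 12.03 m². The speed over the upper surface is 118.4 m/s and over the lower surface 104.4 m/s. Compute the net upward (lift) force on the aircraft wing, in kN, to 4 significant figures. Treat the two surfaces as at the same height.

F ≈ 23.53 kN

From P + ½ρv² = const at equal height, P_low − P_up = ½ρ(v_up² − v_low²).
ΔP = ½·1.254·(118.4² − 104.4²) = 1956 Pa.
Lift = ΔP · A = 1956 × 12.03 = 23530 N.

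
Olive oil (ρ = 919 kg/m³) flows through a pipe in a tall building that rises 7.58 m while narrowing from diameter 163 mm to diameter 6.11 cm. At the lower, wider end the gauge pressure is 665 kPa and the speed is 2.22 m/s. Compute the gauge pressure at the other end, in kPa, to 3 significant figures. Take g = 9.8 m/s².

Continuity gives A₁v₁ = A₂v₂, so v₂ = (209 cm²)/(29.3 cm²) × 2.22 m/s = 15.8 m/s.
Energy conservation along the streamline gives P₂ = P₁ − ½ρ(v₂² − v₁²) − ρg(h₂ − h₁).
P₂ = 665000 + ½·919·(2.22² − 15.8²) − 919·9.8·(+7.58) = 665000 + (-112000) − (68300) = 484000 Pa.

P₂ = 484 kPa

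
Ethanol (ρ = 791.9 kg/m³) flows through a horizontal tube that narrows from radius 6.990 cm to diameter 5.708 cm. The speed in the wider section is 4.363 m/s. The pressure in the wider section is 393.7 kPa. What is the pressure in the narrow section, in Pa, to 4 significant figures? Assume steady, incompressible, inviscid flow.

P₂ ≈ 130000 Pa

The volume flow rate is constant, so v₂ = (A₁/A₂)v₁ = (153.5/25.59)·4.363 = 26.17 m/s.
Along the horizontal streamline, P + ½ρv² is constant.
P₂ = P₁ − ½ρ(v₂² − v₁²) = 393700 − ½·791.9·(26.17² − 4.363²) = 393700 − 263700 = 130000 Pa.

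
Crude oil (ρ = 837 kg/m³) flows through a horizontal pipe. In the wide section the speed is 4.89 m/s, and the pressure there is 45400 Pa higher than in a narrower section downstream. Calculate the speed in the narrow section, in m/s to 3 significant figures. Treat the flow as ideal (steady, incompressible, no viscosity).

With h₁ = h₂, rearranging Bernoulli gives v₂ = √(v₁² + 2ΔP/ρ).
v₂ = √(4.89² + 2·45400/837) = √(23.9 + 108) = 11.5 m/s.

11.5 m/s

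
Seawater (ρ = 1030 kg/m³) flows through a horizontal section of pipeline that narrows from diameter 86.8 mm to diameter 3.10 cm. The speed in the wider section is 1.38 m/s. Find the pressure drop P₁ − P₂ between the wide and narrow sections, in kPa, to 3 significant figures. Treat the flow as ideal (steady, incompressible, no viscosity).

By continuity, v₂ = v₁·A₁/A₂ = 1.38·(59.2/7.55) = 10.8 m/s.
Bernoulli (h₁ = h₂): P₁ − P₂ = ½ρ(v₂² − v₁²).
P₁ − P₂ = ½·1030·(10.8² − 1.38²) = ½·1030·115 = 59300 Pa.

ΔP = 59.3 kPa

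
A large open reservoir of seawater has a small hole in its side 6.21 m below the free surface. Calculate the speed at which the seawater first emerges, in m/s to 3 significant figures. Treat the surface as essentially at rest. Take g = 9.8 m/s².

Bernoulli from surface to hole (P equal, v_surface ≈ 0): v = √(2gh) = √(2×9.8×6.21) = 11.0 m/s.

11.0 m/s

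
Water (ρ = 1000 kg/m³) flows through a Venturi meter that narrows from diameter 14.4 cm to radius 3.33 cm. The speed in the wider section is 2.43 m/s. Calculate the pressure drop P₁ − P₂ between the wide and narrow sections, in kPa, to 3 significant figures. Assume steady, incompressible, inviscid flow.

By continuity, v₂ = v₁·A₁/A₂ = 2.43·(163/34.8) = 11.4 m/s.
With no height change, Bernoulli's equation is P₁ + ½ρv₁² = P₂ + ½ρv₂².
P₁ − P₂ = ½·1000·(11.4² − 2.43²) = ½·1000·123 = 61600 Pa.

ΔP = 61.6 kPa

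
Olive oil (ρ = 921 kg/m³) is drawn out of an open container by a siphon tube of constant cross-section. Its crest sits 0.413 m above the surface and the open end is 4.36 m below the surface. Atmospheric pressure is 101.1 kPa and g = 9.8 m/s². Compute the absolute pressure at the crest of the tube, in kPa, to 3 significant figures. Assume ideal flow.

P_top ≈ 58.0 kPa

From the surface to the outlet (both open to atmosphere, surface at rest): v = √(2g·h_out) = √(2·9.8·4.36) = 9.24 m/s.
With constant cross-section the crest speed equals v; applying Bernoulli from the surface up to the crest, P_top = P_atm − ½ρv² − ρg·h_top.
P_top = 101100 − ½·921·9.24² − 921·9.8·0.413 = 58000 Pa.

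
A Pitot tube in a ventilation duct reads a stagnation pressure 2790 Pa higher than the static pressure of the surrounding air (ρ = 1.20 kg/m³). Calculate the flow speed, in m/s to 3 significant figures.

v ≈ 68.2 m/s

The dynamic pressure equals the rise in static pressure at the stagnation point: ΔP = ½ρv².
v = √(2ΔP/ρ) = √(2·2790/1.20) = 68.2 m/s.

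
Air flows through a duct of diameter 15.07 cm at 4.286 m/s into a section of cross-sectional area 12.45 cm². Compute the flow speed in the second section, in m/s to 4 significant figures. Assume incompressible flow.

v₂ ≈ 61.40 m/s

The volume flow rate is constant, so v₂ = (A₁/A₂)v₁ = (178.4/12.45)·4.286 = 61.40 m/s.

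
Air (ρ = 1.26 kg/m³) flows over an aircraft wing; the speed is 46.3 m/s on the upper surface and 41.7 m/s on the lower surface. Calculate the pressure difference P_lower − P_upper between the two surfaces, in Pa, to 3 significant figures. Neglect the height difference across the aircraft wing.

The pressure is lower where the speed is higher: ΔP = ½ρ(v_up² − v_low²).
ΔP = ½·1.26·(46.3² − 41.7²) = 255 Pa.

255 Pa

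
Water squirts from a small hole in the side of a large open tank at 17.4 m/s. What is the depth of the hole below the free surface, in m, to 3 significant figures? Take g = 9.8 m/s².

For a small hole in a large open tank, ½v² = gh, giving h = v²/(2g).
h = 17.4²/(2·9.8) = 303/19.60 = 15.4 m.

h ≈ 15.4 m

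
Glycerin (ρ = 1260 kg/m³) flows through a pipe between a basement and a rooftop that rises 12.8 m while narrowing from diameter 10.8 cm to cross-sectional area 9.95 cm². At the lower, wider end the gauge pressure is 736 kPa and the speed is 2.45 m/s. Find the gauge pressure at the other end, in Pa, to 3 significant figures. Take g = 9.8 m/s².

By continuity, v₂ = v₁·A₁/A₂ = 2.45·(91.6/9.95) = 22.6 m/s.
Energy conservation along the streamline gives P₂ = P₁ − ½ρ(v₂² − v₁²) − ρg(h₂ − h₁).
P₂ = 736000 + ½·1260·(2.45² − 22.6²) − 1260·9.8·(+12.8) = 736000 + (-317000) − (158000) = 261000 Pa.

261000 Pa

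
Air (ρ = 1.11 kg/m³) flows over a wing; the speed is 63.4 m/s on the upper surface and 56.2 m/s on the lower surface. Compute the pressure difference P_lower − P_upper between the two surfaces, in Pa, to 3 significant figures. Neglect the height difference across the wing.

The pressure is lower where the speed is higher: ΔP = ½ρ(v_up² − v_low²).
ΔP = ½·1.11·(63.4² − 56.2²) = 478 Pa.

ΔP = 478 Pa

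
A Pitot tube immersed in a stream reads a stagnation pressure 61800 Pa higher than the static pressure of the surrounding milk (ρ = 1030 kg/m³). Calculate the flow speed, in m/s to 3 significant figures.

v ≈ 11.0 m/s

Bernoulli between the free stream and the stagnation point: ½ρv² = P_stag − P_static.
v = √(2ΔP/ρ) = √(2·61800/1030) = 11.0 m/s.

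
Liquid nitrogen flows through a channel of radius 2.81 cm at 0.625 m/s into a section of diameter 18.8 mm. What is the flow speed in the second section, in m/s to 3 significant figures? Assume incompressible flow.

v₂ ≈ 5.59 m/s

Mass conservation (A₁v₁ = A₂v₂) gives v₂ = 0.625 × 24.8/2.78 = 5.59 m/s.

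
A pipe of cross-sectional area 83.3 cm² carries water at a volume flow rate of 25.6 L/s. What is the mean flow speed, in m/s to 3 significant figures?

Q = 25.6 L/s = 0.0256 m³/s.
v = Q/A = 0.0256 / 0.00833 = 3.07 m/s.

v ≈ 3.07 m/s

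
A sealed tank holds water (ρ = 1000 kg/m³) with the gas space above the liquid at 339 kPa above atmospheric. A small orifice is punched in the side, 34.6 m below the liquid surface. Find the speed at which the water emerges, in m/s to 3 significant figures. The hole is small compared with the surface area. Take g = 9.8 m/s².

v ≈ 36.8 m/s

Take point 1 at the surface (v₁ ≈ 0) and point 2 at the hole (at atmospheric pressure). Bernoulli: P₁ + ρg h = P_atm + ½ρv₂².
With P₁ − P_atm = 339000 Pa, v₂ = √(2gh + 2ΔP/ρ) = √(2·9.8·34.6 + 2·339000/1000) = 36.8 m/s.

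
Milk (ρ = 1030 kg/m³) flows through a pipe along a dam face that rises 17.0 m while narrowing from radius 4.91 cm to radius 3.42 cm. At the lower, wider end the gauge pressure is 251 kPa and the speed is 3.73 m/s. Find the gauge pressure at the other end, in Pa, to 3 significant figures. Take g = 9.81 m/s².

P₂ = 56000 Pa

By continuity, v₂ = v₁·A₁/A₂ = 3.73·(75.7/36.7) = 7.69 m/s.
Bernoulli: P₁ + ½ρv₁² + ρg h₁ = P₂ + ½ρv₂² + ρg h₂, so P₂ = P₁ + ½ρ(v₁² − v₂²) − ρg(h₂ − h₁).
P₂ = 251000 + ½·1030·(3.73² − 7.69²) − 1030·9.81·(+17.0) = 251000 + (-23300) − (172000) = 56000 Pa.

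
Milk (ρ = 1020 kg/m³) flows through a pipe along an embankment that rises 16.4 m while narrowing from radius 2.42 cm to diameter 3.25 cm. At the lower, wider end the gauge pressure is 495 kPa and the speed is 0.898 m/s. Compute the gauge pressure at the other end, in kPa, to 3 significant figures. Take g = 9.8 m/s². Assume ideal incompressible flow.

P₂ = 329 kPa

Mass conservation (A₁v₁ = A₂v₂) gives v₂ = 0.898 × 18.4/8.30 = 1.99 m/s.
Applying Bernoulli between the two ends and solving for P₂: P₂ = P₁ + ½ρ(v₁² − v₂²) − ρgΔh.
P₂ = 495000 + ½·1020·(0.898² − 1.99²) − 1020·9.8·(+16.4) = 495000 + (-1610) − (164000) = 329000 Pa.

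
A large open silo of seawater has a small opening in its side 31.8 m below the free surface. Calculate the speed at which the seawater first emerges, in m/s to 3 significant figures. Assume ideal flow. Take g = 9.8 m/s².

v = 25.0 m/s

The surface is effectively still and both ends are open, so ½v² = gh and v = √(2·9.8·31.8) = 25.0 m/s.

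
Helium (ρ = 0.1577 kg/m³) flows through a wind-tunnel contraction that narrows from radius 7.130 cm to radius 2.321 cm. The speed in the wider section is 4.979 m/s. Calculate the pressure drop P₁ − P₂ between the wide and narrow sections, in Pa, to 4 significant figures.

The volume flow rate is constant, so v₂ = (A₁/A₂)v₁ = (159.7/16.92)·4.979 = 46.99 m/s.
With no height change, Bernoulli's equation is P₁ + ½ρv₁² = P₂ + ½ρv₂².
P₁ − P₂ = ½·0.1577·(46.99² − 4.979²) = ½·0.1577·2183 = 172.1 Pa.

ΔP = 172.1 Pa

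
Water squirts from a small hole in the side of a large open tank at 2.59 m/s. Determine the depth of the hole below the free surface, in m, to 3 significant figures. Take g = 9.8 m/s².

h = 0.342 m

Inverting v = √(2gh) gives h = v² / 2g.
h = 2.59²/(2·9.8) = 6.71/19.60 = 0.342 m.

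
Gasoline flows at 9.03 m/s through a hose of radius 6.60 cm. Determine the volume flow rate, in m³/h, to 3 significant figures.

Q = 445 m³/h

Q = A·v = 0.0137 m² × 9.03 m/s = 0.124 m³/s.
Converting: 0.124 m³/s × 3600 = 445 m³/h.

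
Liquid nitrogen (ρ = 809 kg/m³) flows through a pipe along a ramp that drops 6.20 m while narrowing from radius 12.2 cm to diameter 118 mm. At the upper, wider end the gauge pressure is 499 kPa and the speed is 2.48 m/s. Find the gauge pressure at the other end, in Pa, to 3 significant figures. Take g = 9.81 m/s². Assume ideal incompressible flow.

505000 Pa

By continuity, v₂ = v₁·A₁/A₂ = 2.48·(468/109) = 10.6 m/s.
Bernoulli: P₁ + ½ρv₁² + ρg h₁ = P₂ + ½ρv₂² + ρg h₂, so P₂ = P₁ + ½ρ(v₁² − v₂²) − ρg(h₂ − h₁).
P₂ = 499000 + ½·809·(2.48² − 10.6²) − 809·9.81·(−6.20) = 499000 + (-43000) − (-49200) = 505000 Pa.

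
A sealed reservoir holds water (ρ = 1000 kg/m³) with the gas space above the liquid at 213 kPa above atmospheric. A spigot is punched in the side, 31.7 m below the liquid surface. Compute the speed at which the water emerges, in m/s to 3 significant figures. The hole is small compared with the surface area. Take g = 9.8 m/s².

Take point 1 at the surface (v₁ ≈ 0) and point 2 at the hole (at atmospheric pressure). Bernoulli: P₁ + ρg h = P_atm + ½ρv₂².
With P₁ − P_atm = 213000 Pa, v₂ = √(2gh + 2ΔP/ρ) = √(2·9.8·31.7 + 2·213000/1000) = 32.4 m/s.

v ≈ 32.4 m/s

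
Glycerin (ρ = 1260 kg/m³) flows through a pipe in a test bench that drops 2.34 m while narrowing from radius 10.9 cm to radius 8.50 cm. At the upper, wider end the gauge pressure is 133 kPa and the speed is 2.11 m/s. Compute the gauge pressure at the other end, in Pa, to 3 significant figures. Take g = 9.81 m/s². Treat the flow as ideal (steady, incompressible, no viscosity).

The volume flow rate is constant, so v₂ = (A₁/A₂)v₁ = (373/227)·2.11 = 3.47 m/s.
Applying Bernoulli between the two ends and solving for P₂: P₂ = P₁ + ½ρ(v₁² − v₂²) − ρgΔh.
P₂ = 133000 + ½·1260·(2.11² − 3.47²) − 1260·9.81·(−2.34) = 133000 + (-4780) − (-28900) = 157000 Pa.

157000 Pa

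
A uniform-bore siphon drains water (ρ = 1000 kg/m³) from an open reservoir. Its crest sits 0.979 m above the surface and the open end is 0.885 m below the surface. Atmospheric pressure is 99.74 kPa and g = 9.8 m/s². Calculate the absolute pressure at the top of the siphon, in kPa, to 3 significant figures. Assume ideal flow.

P_top ≈ 81.5 kPa

Bernoulli surface→outlet gives ½v² = g·h_out, so v = √(2·9.8·0.885) = 4.16 m/s.
Continuity keeps v the same throughout the tube; from surface to crest, P_atm + 0 = P_top + ½ρv² + ρg·h_top.
P_top = 99740 − ½·1000·4.16² − 1000·9.8·0.979 = 81500 Pa.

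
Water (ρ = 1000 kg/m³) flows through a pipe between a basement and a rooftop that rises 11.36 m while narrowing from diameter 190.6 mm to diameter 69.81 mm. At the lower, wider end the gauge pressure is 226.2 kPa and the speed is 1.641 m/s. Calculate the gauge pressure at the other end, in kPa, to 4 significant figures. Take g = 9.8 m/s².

P₂ ≈ 41.40 kPa

Mass conservation (A₁v₁ = A₂v₂) gives v₂ = 1.641 × 285.3/38.28 = 12.23 m/s.
Applying Bernoulli between the two ends and solving for P₂: P₂ = P₁ + ½ρ(v₁² − v₂²) − ρgΔh.
P₂ = 226200 + ½·1000·(1.641² − 12.23²) − 1000·9.8·(+11.36) = 226200 + (-73470) − (111300) = 41400 Pa.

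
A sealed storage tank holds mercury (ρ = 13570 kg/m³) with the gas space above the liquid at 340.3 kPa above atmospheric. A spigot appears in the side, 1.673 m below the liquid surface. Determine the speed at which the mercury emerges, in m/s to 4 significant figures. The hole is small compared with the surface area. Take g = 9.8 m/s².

Take point 1 at the surface (v₁ ≈ 0) and point 2 at the hole (at atmospheric pressure). Bernoulli: P₁ + ρg h = P_atm + ½ρv₂².
With P₁ − P_atm = 340300 Pa, v₂ = √(2gh + 2ΔP/ρ) = √(2·9.8·1.673 + 2·340300/13570) = 9.107 m/s.

v = 9.107 m/s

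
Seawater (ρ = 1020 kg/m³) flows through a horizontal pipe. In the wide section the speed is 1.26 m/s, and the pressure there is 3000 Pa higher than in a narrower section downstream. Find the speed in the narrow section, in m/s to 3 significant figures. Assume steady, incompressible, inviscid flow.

Along the level pipe P + ½ρv² is conserved, hence v₂² = v₁² + 2(P₁ − P₂)/ρ.
v₂ = √(1.26² + 2·3000/1020) = √(1.59 + 5.88) = 2.73 m/s.

v₂ = 2.73 m/s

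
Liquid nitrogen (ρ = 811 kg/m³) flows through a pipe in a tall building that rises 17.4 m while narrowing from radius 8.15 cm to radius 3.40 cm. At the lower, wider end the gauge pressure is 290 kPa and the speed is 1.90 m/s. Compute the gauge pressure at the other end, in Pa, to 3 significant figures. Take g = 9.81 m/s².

P₂ = 105000 Pa

By continuity, v₂ = v₁·A₁/A₂ = 1.90·(209/36.3) = 10.9 m/s.
Energy conservation along the streamline gives P₂ = P₁ − ½ρ(v₂² − v₁²) − ρg(h₂ − h₁).
P₂ = 290000 + ½·811·(1.90² − 10.9²) − 811·9.81·(+17.4) = 290000 + (-46900) − (138000) = 105000 Pa.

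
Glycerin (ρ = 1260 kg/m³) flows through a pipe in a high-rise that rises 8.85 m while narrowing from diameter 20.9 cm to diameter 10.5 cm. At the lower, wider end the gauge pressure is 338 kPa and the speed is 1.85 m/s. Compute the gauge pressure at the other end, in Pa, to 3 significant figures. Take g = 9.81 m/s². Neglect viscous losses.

By continuity, v₂ = v₁·A₁/A₂ = 1.85·(343/86.6) = 7.33 m/s.
Applying Bernoulli between the two ends and solving for P₂: P₂ = P₁ + ½ρ(v₁² − v₂²) − ρgΔh.
P₂ = 338000 + ½·1260·(1.85² − 7.33²) − 1260·9.81·(+8.85) = 338000 + (-31700) − (109000) = 197000 Pa.

P₂ ≈ 197000 Pa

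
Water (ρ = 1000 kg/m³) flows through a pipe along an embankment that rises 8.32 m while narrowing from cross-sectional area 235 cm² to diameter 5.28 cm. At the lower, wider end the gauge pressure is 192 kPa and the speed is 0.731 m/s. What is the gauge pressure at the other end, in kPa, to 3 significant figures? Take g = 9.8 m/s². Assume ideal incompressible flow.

P₂ = 80.0 kPa

The volume flow rate is constant, so v₂ = (A₁/A₂)v₁ = (235/21.9)·0.731 = 7.85 m/s.
Bernoulli: P₁ + ½ρv₁² + ρg h₁ = P₂ + ½ρv₂² + ρg h₂, so P₂ = P₁ + ½ρ(v₁² − v₂²) − ρg(h₂ − h₁).
P₂ = 192000 + ½·1000·(0.731² − 7.85²) − 1000·9.8·(+8.32) = 192000 + (-30500) − (81500) = 80000 Pa.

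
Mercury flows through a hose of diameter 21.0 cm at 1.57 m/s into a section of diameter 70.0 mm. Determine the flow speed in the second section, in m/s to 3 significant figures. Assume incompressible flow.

Mass conservation (A₁v₁ = A₂v₂) gives v₂ = 1.57 × 346/38.5 = 14.1 m/s.

v₂ ≈ 14.1 m/s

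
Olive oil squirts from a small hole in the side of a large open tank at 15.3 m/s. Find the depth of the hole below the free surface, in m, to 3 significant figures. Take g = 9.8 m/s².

h ≈ 11.9 m

Inverting v = √(2gh) gives h = v² / 2g.
h = 15.3²/(2·9.8) = 234/19.60 = 11.9 m.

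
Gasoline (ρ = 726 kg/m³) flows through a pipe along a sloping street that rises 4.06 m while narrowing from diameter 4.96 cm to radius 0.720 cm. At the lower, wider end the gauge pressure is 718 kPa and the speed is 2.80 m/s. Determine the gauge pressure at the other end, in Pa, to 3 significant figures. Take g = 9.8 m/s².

P₂ = 291000 Pa

Continuity gives A₁v₁ = A₂v₂, so v₂ = (19.3 cm²)/(1.63 cm²) × 2.80 m/s = 33.2 m/s.
Bernoulli: P₁ + ½ρv₁² + ρg h₁ = P₂ + ½ρv₂² + ρg h₂, so P₂ = P₁ + ½ρ(v₁² − v₂²) − ρg(h₂ − h₁).
P₂ = 718000 + ½·726·(2.80² − 33.2²) − 726·9.8·(+4.06) = 718000 + (-398000) − (28900) = 291000 Pa.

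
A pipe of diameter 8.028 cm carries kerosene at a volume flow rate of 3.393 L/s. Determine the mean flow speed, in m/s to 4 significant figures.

v = 0.6703 m/s

Q = 3.393 L/s = 0.003393 m³/s.
v = Q/A = 0.003393 / 0.005062 = 0.6703 m/s.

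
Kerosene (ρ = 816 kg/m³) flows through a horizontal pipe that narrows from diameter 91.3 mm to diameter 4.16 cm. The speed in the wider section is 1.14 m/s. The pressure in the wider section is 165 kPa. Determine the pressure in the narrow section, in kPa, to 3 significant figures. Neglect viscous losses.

P₂ ≈ 153 kPa

Mass conservation (A₁v₁ = A₂v₂) gives v₂ = 1.14 × 65.5/13.6 = 5.49 m/s.
The pipe is horizontal, so Bernoulli reduces to P₁ + ½ρv₁² = P₂ + ½ρv₂².
P₂ = P₁ − ½ρ(v₂² − v₁²) = 165000 − ½·816·(5.49² − 1.14²) = 165000 − 11800 = 153000 Pa.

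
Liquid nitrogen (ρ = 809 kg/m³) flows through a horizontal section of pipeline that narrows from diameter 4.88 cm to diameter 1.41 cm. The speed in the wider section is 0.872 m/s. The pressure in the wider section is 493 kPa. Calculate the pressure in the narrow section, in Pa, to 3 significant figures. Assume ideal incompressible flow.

P₂ = 449000 Pa

Continuity gives A₁v₁ = A₂v₂, so v₂ = (18.7 cm²)/(1.56 cm²) × 0.872 m/s = 10.4 m/s.
Along the horizontal streamline, P + ½ρv² is constant.
P₂ = P₁ − ½ρ(v₂² − v₁²) = 493000 − ½·809·(10.4² − 0.872²) = 493000 − 43800 = 449000 Pa.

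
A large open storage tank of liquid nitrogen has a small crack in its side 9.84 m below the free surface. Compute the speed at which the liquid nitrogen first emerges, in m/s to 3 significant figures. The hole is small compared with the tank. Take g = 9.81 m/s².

Torricelli's result v = √(2gh) gives v = √(2·9.81·9.84) = 13.9 m/s.

13.9 m/s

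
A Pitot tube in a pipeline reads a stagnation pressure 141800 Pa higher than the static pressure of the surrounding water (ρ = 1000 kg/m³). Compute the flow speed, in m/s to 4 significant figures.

v = 16.84 m/s

Bernoulli between the free stream and the stagnation point: ½ρv² = P_stag − P_static.
v = √(2ΔP/ρ) = √(2·141800/1000) = 16.84 m/s.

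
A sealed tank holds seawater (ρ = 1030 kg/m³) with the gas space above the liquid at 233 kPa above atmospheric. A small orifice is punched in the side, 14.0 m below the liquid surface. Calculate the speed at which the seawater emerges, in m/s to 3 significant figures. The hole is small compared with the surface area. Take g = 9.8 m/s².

Take point 1 at the surface (v₁ ≈ 0) and point 2 at the hole (at atmospheric pressure). Bernoulli: P₁ + ρg h = P_atm + ½ρv₂².
With P₁ − P_atm = 233000 Pa, v₂ = √(2gh + 2ΔP/ρ) = √(2·9.8·14.0 + 2·233000/1030) = 27.0 m/s.

v ≈ 27.0 m/s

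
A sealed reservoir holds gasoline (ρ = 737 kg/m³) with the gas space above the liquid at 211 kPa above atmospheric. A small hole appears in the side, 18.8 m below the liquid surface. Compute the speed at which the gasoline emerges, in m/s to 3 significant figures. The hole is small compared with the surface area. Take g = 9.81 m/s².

v ≈ 30.7 m/s

Take point 1 at the surface (v₁ ≈ 0) and point 2 at the hole (at atmospheric pressure). Bernoulli: P₁ + ρg h = P_atm + ½ρv₂².
With P₁ − P_atm = 211000 Pa, v₂ = √(2gh + 2ΔP/ρ) = √(2·9.81·18.8 + 2·211000/737) = 30.7 m/s.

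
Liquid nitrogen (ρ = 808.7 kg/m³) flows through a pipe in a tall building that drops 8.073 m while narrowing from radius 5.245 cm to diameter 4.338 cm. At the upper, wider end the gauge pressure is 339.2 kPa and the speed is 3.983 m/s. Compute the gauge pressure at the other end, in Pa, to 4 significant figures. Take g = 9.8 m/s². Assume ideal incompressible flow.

P₂ ≈ 190300 Pa

Continuity gives A₁v₁ = A₂v₂, so v₂ = (86.43 cm²)/(14.78 cm²) × 3.983 m/s = 23.29 m/s.
Bernoulli: P₁ + ½ρv₁² + ρg h₁ = P₂ + ½ρv₂² + ρg h₂, so P₂ = P₁ + ½ρ(v₁² − v₂²) − ρg(h₂ − h₁).
P₂ = 339200 + ½·808.7·(3.983² − 23.29²) − 808.7·9.8·(−8.073) = 339200 + (-212900) − (-63980) = 190300 Pa.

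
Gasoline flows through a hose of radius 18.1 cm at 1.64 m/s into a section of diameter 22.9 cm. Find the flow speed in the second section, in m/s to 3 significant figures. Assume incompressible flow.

v₂ ≈ 4.10 m/s

Continuity gives A₁v₁ = A₂v₂, so v₂ = (1030 cm²)/(412 cm²) × 1.64 m/s = 4.10 m/s.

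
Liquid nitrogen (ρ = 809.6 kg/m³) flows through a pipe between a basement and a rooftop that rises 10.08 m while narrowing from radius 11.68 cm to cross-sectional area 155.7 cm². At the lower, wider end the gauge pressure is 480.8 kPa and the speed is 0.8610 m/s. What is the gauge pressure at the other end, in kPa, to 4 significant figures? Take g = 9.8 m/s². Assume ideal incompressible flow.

The volume flow rate is constant, so v₂ = (A₁/A₂)v₁ = (428.6/155.7)·0.8610 = 2.370 m/s.
Applying Bernoulli between the two ends and solving for P₂: P₂ = P₁ + ½ρ(v₁² − v₂²) − ρgΔh.
P₂ = 480800 + ½·809.6·(0.8610² − 2.370²) − 809.6·9.8·(+10.08) = 480800 + (-1974) − (79980) = 398900 Pa.

P₂ = 398.9 kPa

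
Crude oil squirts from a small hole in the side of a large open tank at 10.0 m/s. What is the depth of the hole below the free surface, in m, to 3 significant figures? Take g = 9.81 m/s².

5.10 m

Torricelli: v = √(2gh), so h = v²/(2g).
h = 10.0²/(2·9.81) = 100/19.62 = 5.10 m.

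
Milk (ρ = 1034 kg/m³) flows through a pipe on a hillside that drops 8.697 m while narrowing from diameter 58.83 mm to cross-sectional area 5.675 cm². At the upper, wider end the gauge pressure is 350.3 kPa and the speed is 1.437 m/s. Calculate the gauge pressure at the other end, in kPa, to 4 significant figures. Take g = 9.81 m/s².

P₂ ≈ 415.1 kPa

By continuity, v₂ = v₁·A₁/A₂ = 1.437·(27.18/5.675) = 6.883 m/s.
Applying Bernoulli between the two ends and solving for P₂: P₂ = P₁ + ½ρ(v₁² − v₂²) − ρgΔh.
P₂ = 350300 + ½·1034·(1.437² − 6.883²) − 1034·9.81·(−8.697) = 350300 + (-23430) − (-88220) = 415100 Pa.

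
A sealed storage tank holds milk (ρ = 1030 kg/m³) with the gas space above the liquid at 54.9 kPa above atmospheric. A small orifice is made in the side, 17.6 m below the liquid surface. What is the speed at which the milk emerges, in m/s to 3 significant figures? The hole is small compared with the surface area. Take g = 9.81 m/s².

v ≈ 21.3 m/s

Take point 1 at the surface (v₁ ≈ 0) and point 2 at the hole (at atmospheric pressure). Bernoulli: P₁ + ρg h = P_atm + ½ρv₂².
With P₁ − P_atm = 54900 Pa, v₂ = √(2gh + 2ΔP/ρ) = √(2·9.81·17.6 + 2·54900/1030) = 21.3 m/s.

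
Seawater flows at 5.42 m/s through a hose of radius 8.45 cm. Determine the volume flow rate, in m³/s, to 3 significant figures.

Q = A·v = 0.0224 m² × 5.42 m/s = 0.122 m³/s.

Q ≈ 0.122 m³/s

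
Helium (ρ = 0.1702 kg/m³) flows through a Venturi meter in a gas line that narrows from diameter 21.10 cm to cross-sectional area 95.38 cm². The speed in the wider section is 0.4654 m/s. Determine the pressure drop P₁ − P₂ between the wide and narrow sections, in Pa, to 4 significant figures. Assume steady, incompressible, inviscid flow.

By continuity, v₂ = v₁·A₁/A₂ = 0.4654·(349.7/95.38) = 1.706 m/s.
The pipe is horizontal, so Bernoulli reduces to P₁ + ½ρv₁² = P₂ + ½ρv₂².
P₁ − P₂ = ½·0.1702·(1.706² − 0.4654²) = ½·0.1702·2.694 = 0.2293 Pa.

0.2293 Pa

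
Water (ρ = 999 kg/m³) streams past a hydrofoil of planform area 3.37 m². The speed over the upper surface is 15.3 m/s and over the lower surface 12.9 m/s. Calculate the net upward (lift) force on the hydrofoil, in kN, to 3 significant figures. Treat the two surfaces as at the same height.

The faster flow above has the lower pressure; Bernoulli (same height) gives ΔP = ½ρ(v_up² − v_low²).
ΔP = ½·999·(15.3² − 12.9²) = 33800 Pa.
Lift = ΔP · A = 33800 × 3.37 = 114000 N.

F ≈ 114 kN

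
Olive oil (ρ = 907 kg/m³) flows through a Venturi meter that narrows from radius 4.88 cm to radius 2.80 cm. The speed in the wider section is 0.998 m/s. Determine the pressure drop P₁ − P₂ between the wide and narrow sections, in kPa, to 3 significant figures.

ΔP = 3.72 kPa

By continuity, v₂ = v₁·A₁/A₂ = 0.998·(74.8/24.6) = 3.03 m/s.
Bernoulli (h₁ = h₂): P₁ − P₂ = ½ρ(v₂² − v₁²).
P₁ − P₂ = ½·907·(3.03² − 0.998²) = ½·907·8.19 = 3720 Pa.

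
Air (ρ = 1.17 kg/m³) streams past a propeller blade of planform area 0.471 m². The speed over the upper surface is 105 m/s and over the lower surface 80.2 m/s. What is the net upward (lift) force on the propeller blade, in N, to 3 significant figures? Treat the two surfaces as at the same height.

From P + ½ρv² = const at equal height, P_low − P_up = ½ρ(v_up² − v_low²).
ΔP = ½·1.17·(105² − 80.2²) = 2690 Pa.
Lift = ΔP · A = 2690 × 0.471 = 1270 N.

F ≈ 1270 N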